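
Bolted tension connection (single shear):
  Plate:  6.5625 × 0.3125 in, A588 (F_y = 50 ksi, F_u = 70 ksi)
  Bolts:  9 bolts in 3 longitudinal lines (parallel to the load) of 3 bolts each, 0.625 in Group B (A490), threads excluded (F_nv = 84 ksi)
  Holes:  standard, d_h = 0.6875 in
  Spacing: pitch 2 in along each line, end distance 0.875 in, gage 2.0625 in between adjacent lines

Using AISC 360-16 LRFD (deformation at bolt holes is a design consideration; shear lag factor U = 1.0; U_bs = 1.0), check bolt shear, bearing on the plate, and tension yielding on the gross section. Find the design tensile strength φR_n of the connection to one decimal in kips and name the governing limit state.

92.3 kips (gross-section yield governs)

Bolt shear: A_b = π(0.625)²/4 = 0.3068 in². φR_n = 0.75 × 84 × 0.3068 × 9 × 1 = 174.0 kips.
Bearing (0.3125 in plate, F_u = 70 ksi): end bolts L_c = 0.875 − 0.6875/2 = 0.53125, R_n = min(1.2×0.53125×0.3125×70, 2.4×0.625×0.3125×70) = 13.945 kips/bolt; interior L_c = 2 − 0.6875 = 1.3125, R_n = 32.813 kips/bolt. φR_n = 0.75 × (3×13.945 + 6×32.813) = 179.0 kips.
Tension yield (gross): A_g = 6.5625×0.3125 = 2.0508 in². φR_n = 0.90 × 50 × 2.0508 = 92.3 kips.
Governing: min(174.0, 179.0, 92.3) = 92.3 kips → gross-section yield.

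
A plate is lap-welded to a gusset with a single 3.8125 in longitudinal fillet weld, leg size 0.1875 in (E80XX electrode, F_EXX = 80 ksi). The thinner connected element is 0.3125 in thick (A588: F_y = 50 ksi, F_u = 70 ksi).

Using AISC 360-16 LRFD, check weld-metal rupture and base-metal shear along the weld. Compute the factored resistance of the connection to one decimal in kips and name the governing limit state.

18.2 kips (weld metal governs)

Weld metal: throat = 0.707×0.1875 = 0.13256 in, L = 3.8125 in. φR_n = 0.75 × 0.6 × 80 × 0.13256 × 3.8125 = 18.2 kips.
Base metal shear (0.3125 in plate): yield φR_n = 1.0×0.6×50×0.3125×3.8125 = 35.7 kips; rupture φR_n = 0.75×0.6×70×0.3125×3.8125 = 37.5 kips; take 35.7 kips (yield).
Governing: min(18.2, 35.7) = 18.2 kips → weld metal.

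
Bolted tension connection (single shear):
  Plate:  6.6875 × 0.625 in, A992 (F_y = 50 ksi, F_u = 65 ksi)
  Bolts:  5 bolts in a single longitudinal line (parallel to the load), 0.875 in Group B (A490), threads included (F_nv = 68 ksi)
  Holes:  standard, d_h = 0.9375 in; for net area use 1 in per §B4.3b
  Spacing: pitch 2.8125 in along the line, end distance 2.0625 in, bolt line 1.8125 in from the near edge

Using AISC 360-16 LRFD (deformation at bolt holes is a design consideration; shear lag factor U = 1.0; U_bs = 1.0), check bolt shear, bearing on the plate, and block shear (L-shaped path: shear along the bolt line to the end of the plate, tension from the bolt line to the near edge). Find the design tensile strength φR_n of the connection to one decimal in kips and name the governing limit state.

Bolt shear: A_b = π(0.875)²/4 = 0.60132 in². φR_n = 0.75 × 68 × 0.60132 × 5 × 1 = 153.3 kips.
Bearing (0.625 in plate, F_u = 65 ksi): end bolts L_c = 2.0625 − 0.9375/2 = 1.59375, R_n = min(1.2×1.59375×0.625×65, 2.4×0.875×0.625×65) = 77.695 kips/bolt; interior L_c = 2.8125 − 0.9375 = 1.875, R_n = 85.313 kips/bolt. φR_n = 0.75 × (1×77.695 + 4×85.313) = 314.2 kips.
Block shear: shear path 1×[2.0625+4×2.8125] = 1×13.3125 in, A_gv = 8.3203, A_nv = 1×(13.3125 − 4.5×1)×0.625 = 5.5078 in²; tension to near edge: (1.8125 − 0.5×1)×0.625 = 0.82031 in². R_n = min(0.6×65×5.5078, 0.6×50×8.3203) + 1.0×65×0.82031 = min(214.8, 249.61) + 53.32 = 268.12 kips. φR_n = 0.75 × 268.12 = 201.1 kips.
Governing: min(153.3, 314.2, 201.1) = 153.3 kips → bolt shear.

153.3 kips (bolt shear governs)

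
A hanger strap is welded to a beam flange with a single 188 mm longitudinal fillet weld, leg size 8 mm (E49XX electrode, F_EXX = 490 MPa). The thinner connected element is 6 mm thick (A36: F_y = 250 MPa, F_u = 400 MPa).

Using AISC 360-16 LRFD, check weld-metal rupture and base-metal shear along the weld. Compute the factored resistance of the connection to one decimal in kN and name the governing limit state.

Weld metal: throat = 0.707×8 = 5.656 mm, L = 188 mm. φR_n = 0.75 × 0.6 × 490 × 5.656 × 188 = 234.5 kN.
Base metal shear (6 mm plate): yield φR_n = 1.0×0.6×250×6×188 = 169.2 kN; rupture φR_n = 0.75×0.6×400×6×188 = 203.0 kN; take 169.2 kN (yield).
Governing: min(234.5, 169.2) = 169.2 kN → base-metal shear.

169.2 kN (base-metal shear governs)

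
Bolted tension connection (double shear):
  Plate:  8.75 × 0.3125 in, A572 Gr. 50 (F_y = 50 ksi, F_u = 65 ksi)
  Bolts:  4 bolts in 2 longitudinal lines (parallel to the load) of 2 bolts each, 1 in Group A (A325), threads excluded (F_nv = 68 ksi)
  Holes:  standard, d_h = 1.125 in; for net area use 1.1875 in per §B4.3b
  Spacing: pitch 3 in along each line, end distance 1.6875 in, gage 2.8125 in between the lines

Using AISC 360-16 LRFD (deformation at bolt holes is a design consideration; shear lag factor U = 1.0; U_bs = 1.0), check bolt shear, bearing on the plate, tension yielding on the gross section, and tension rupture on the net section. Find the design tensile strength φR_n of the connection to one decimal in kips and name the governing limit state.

Bolt shear: A_b = π(1)²/4 = 0.7854 in². φR_n = 0.75 × 68 × 0.7854 × 4 × 2 = 320.4 kips.
Bearing (0.3125 in plate, F_u = 65 ksi): end bolts L_c = 1.6875 − 1.125/2 = 1.125, R_n = min(1.2×1.125×0.3125×65, 2.4×1×0.3125×65) = 27.422 kips/bolt; interior L_c = 3 − 1.125 = 1.875, R_n = 45.703 kips/bolt. φR_n = 0.75 × (2×27.422 + 2×45.703) = 109.7 kips.
Tension yield (gross): A_g = 8.75×0.3125 = 2.7344 in². φR_n = 0.90 × 50 × 2.7344 = 123.0 kips.
Tension rupture (net): A_n = (8.75 − 2×1.1875)×0.3125 = 1.9922 in² (U = 1.0, A_e = A_n). φR_n = 0.75 × 65 × 1.9922 = 97.1 kips.
Governing: min(320.4, 109.7, 123.0, 97.1) = 97.1 kips → net-section rupture.

97.1 kips (net-section rupture governs)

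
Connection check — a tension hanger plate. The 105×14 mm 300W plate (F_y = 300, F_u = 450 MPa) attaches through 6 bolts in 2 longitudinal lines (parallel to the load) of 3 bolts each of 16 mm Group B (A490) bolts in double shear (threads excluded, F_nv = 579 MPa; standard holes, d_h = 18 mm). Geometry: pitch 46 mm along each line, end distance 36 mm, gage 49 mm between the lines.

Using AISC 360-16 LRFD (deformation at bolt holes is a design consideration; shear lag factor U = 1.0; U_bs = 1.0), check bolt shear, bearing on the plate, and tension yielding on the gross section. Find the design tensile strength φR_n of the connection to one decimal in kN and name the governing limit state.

396.9 kN (gross-section yield governs)

Bolt shear: A_b = π(16)²/4 = 201.06 mm². φR_n = 0.75 × 579 × 201.06 × 6 × 2 = 1047.7 kN.
Bearing (14 mm plate, F_u = 450 MPa): end bolts L_c = 36 − 18/2 = 27, R_n = min(1.2×27×14×450, 2.4×16×14×450) = 204.12 kN/bolt; interior L_c = 46 − 18 = 28, R_n = 211.68 kN/bolt. φR_n = 0.75 × (2×204.12 + 4×211.68) = 941.2 kN.
Tension yield (gross): A_g = 105×14 = 1470 mm². φR_n = 0.90 × 300 × 1470 = 396.9 kN.
Governing: min(1047.7, 941.2, 396.9) = 396.9 kN → gross-section yield.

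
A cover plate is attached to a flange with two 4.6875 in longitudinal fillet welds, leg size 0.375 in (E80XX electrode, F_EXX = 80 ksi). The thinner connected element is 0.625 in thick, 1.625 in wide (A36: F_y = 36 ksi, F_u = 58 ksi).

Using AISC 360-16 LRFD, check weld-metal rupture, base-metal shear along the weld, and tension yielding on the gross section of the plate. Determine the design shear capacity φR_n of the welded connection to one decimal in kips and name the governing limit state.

Weld metal: throat = 0.707×0.375 = 0.26513 in, L = 2×4.6875 = 9.375 in. φR_n = 0.75 × 0.6 × 80 × 0.26513 × 9.375 = 89.5 kips.
Base metal shear (0.625 in plate): yield φR_n = 1.0×0.6×36×0.625×9.375 = 126.6 kips; rupture φR_n = 0.75×0.6×58×0.625×9.375 = 152.9 kips; take 126.6 kips (yield).
Tension yield (gross): A_g = 1.625×0.625 = 1.0156 in². φR_n = 0.90 × 36 × 1.0156 = 32.9 kips.
Governing: min(89.5, 126.6, 32.9) = 32.9 kips → gross-section yield.

32.9 kips (gross-section yield governs)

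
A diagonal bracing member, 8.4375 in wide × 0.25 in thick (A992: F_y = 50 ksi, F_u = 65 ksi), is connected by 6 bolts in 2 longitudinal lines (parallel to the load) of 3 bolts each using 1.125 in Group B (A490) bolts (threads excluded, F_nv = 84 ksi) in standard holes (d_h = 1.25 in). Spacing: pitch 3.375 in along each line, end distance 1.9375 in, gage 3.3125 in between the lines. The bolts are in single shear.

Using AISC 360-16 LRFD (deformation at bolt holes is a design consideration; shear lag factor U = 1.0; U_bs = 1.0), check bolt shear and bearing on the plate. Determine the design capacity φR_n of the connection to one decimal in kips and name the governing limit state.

162.7 kips (bearing governs)

Bolt shear: A_b = π(1.125)²/4 = 0.99402 in². φR_n = 0.75 × 84 × 0.99402 × 6 × 1 = 375.7 kips.
Bearing (0.25 in plate, F_u = 65 ksi): end bolts L_c = 1.9375 − 1.25/2 = 1.3125, R_n = min(1.2×1.3125×0.25×65, 2.4×1.125×0.25×65) = 25.594 kips/bolt; interior L_c = 3.375 − 1.25 = 2.125, R_n = 41.438 kips/bolt. φR_n = 0.75 × (2×25.594 + 4×41.438) = 162.7 kips.
Governing: min(375.7, 162.7) = 162.7 kips → bearing.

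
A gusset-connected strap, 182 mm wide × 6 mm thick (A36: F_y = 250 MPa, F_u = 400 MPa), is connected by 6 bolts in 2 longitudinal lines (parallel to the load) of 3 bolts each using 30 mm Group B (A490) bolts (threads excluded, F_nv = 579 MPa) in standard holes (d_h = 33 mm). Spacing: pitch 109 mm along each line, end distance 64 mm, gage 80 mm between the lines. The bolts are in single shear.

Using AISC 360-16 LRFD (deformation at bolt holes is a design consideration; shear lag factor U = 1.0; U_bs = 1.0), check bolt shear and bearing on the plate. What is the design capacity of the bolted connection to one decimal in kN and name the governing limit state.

Bolt shear: A_b = π(30)²/4 = 706.86 mm². φR_n = 0.75 × 579 × 706.86 × 6 × 1 = 1841.7 kN.
Bearing (6 mm plate, F_u = 400 MPa): end bolts L_c = 64 − 33/2 = 47.5, R_n = min(1.2×47.5×6×400, 2.4×30×6×400) = 136.8 kN/bolt; interior L_c = 109 − 33 = 76, R_n = 172.8 kN/bolt. φR_n = 0.75 × (2×136.8 + 4×172.8) = 723.6 kN.
Governing: min(1841.7, 723.6) = 723.6 kN → bearing.

723.6 kN (bearing governs)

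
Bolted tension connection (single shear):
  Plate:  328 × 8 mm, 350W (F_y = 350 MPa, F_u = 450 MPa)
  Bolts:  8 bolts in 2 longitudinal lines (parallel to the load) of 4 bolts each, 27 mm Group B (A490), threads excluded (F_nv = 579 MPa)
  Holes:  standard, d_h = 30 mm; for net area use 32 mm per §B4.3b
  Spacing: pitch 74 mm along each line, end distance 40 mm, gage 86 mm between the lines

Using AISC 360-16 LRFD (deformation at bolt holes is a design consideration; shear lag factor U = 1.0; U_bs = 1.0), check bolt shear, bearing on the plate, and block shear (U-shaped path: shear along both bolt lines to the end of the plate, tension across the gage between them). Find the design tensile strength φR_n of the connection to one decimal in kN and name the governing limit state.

631.8 kN (block shear governs)

Bolt shear: A_b = π(27)²/4 = 572.56 mm². φR_n = 0.75 × 579 × 572.56 × 8 × 1 = 1989.1 kN.
Bearing (8 mm plate, F_u = 450 MPa): end bolts L_c = 40 − 30/2 = 25, R_n = min(1.2×25×8×450, 2.4×27×8×450) = 108 kN/bolt; interior L_c = 74 − 30 = 44, R_n = 190.08 kN/bolt. φR_n = 0.75 × (2×108 + 6×190.08) = 1017.4 kN.
Block shear: shear path 2×[40+3×74] = 2×262 mm, A_gv = 4192, A_nv = 2×(262 − 3.5×32)×8 = 2400 mm²; tension across gage: (86 − 1×32)×8 = 432 mm². R_n = min(0.6×450×2400, 0.6×350×4192) + 1.0×450×432 = min(648, 880.32) + 194.4 = 842.4 kN. φR_n = 0.75 × 842.4 = 631.8 kN.
Governing: min(1989.1, 1017.4, 631.8) = 631.8 kN → block shear.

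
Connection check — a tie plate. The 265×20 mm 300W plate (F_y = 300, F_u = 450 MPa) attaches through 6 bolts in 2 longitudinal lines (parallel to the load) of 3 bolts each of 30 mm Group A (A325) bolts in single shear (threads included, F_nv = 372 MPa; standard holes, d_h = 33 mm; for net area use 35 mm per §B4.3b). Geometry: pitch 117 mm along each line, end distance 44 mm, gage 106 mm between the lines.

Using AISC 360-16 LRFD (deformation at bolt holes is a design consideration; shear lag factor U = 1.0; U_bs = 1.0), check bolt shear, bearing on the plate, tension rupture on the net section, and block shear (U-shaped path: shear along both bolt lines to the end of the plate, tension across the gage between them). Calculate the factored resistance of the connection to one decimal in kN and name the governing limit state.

1183.3 kN (bolt shear governs)

Bolt shear: A_b = π(30)²/4 = 706.86 mm². φR_n = 0.75 × 372 × 706.86 × 6 × 1 = 1183.3 kN.
Bearing (20 mm plate, F_u = 450 MPa): end bolts L_c = 44 − 33/2 = 27.5, R_n = min(1.2×27.5×20×450, 2.4×30×20×450) = 297 kN/bolt; interior L_c = 117 − 33 = 84, R_n = 648 kN/bolt. φR_n = 0.75 × (2×297 + 4×648) = 2389.5 kN.
Tension rupture (net): A_n = (265 − 2×35)×20 = 3900 mm² (U = 1.0, A_e = A_n). φR_n = 0.75 × 450 × 3900 = 1316.3 kN.
Block shear: shear path 2×[44+2×117] = 2×278 mm, A_gv = 11120, A_nv = 2×(278 − 2.5×35)×20 = 7620 mm²; tension across gage: (106 − 1×35)×20 = 1420 mm². R_n = min(0.6×450×7620, 0.6×300×11120) + 1.0×450×1420 = min(2057.4, 2001.6) + 639 = 2640.6 kN. φR_n = 0.75 × 2640.6 = 1980.5 kN.
Governing: min(1183.3, 2389.5, 1316.3, 1980.5) = 1183.3 kN → bolt shear.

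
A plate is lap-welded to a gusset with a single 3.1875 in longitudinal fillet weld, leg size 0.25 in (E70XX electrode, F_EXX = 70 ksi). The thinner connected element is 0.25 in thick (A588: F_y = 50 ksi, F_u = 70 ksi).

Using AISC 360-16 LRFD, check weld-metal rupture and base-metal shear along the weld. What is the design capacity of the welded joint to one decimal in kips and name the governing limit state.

Weld metal: throat = 0.707×0.25 = 0.17675 in, L = 3.1875 in. φR_n = 0.75 × 0.6 × 70 × 0.17675 × 3.1875 = 17.7 kips.
Base metal shear (0.25 in plate): yield φR_n = 1.0×0.6×50×0.25×3.1875 = 23.9 kips; rupture φR_n = 0.75×0.6×70×0.25×3.1875 = 25.1 kips; take 23.9 kips (yield).
Governing: min(17.7, 23.9) = 17.7 kips → weld metal.

17.7 kips (weld metal governs)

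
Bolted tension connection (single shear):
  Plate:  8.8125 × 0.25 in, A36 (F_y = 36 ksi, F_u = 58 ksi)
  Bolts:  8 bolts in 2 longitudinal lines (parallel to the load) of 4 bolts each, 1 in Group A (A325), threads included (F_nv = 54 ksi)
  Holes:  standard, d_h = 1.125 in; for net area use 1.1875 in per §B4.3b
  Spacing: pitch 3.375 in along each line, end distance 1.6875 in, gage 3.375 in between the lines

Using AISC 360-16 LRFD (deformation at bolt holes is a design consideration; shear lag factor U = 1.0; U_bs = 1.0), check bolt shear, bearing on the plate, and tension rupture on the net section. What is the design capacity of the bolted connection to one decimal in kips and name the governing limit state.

70.0 kips (net-section rupture governs)

Bolt shear: A_b = π(1)²/4 = 0.7854 in². φR_n = 0.75 × 54 × 0.7854 × 8 × 1 = 254.5 kips.
Bearing (0.25 in plate, F_u = 58 ksi): end bolts L_c = 1.6875 − 1.125/2 = 1.125, R_n = min(1.2×1.125×0.25×58, 2.4×1×0.25×58) = 19.575 kips/bolt; interior L_c = 3.375 − 1.125 = 2.25, R_n = 34.8 kips/bolt. φR_n = 0.75 × (2×19.575 + 6×34.8) = 186.0 kips.
Tension rupture (net): A_n = (8.8125 − 2×1.1875)×0.25 = 1.6094 in² (U = 1.0, A_e = A_n). φR_n = 0.75 × 58 × 1.6094 = 70.0 kips.
Governing: min(254.5, 186.0, 70.0) = 70.0 kips → net-section rupture.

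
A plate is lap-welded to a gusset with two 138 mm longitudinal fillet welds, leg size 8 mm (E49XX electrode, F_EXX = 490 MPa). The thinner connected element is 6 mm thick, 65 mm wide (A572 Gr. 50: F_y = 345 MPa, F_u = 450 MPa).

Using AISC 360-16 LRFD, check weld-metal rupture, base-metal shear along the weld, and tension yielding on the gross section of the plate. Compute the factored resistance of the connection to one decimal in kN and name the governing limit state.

121.1 kN (gross-section yield governs)

Weld metal: throat = 0.707×8 = 5.656 mm, L = 2×138 = 276 mm. φR_n = 0.75 × 0.6 × 490 × 5.656 × 276 = 344.2 kN.
Base metal shear (6 mm plate): yield φR_n = 1.0×0.6×345×6×276 = 342.8 kN; rupture φR_n = 0.75×0.6×450×6×276 = 335.3 kN; take 335.3 kN (rupture).
Tension yield (gross): A_g = 65×6 = 390 mm². φR_n = 0.90 × 345 × 390 = 121.1 kN.
Governing: min(344.2, 335.3, 121.1) = 121.1 kN → gross-section yield.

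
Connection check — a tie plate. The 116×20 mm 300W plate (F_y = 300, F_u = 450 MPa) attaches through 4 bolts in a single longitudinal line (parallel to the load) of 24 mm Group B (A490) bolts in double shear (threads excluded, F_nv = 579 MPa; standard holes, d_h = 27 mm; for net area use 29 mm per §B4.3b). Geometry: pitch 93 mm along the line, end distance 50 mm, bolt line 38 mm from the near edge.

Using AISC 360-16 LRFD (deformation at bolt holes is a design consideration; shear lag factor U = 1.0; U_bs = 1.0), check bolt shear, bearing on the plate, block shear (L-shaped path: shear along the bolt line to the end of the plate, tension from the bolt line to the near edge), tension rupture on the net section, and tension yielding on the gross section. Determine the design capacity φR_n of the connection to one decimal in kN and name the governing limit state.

587.3 kN (net-section rupture governs)

Bolt shear: A_b = π(24)²/4 = 452.39 mm². φR_n = 0.75 × 579 × 452.39 × 4 × 2 = 1571.6 kN.
Bearing (20 mm plate, F_u = 450 MPa): end bolts L_c = 50 − 27/2 = 36.5, R_n = min(1.2×36.5×20×450, 2.4×24×20×450) = 394.2 kN/bolt; interior L_c = 93 − 27 = 66, R_n = 518.4 kN/bolt. φR_n = 0.75 × (1×394.2 + 3×518.4) = 1462.1 kN.
Block shear: shear path 1×[50+3×93] = 1×329 mm, A_gv = 6580, A_nv = 1×(329 − 3.5×29)×20 = 4550 mm²; tension to near edge: (38 − 0.5×29)×20 = 470 mm². R_n = min(0.6×450×4550, 0.6×300×6580) + 1.0×450×470 = min(1228.5, 1184.4) + 211.5 = 1395.9 kN. φR_n = 0.75 × 1395.9 = 1046.9 kN.
Tension rupture (net): A_n = (116 − 1×29)×20 = 1740 mm² (U = 1.0, A_e = A_n). φR_n = 0.75 × 450 × 1740 = 587.3 kN.
Tension yield (gross): A_g = 116×20 = 2320 mm². φR_n = 0.90 × 300 × 2320 = 626.4 kN.
Governing: min(1571.6, 1462.1, 1046.9, 587.3, 626.4) = 587.3 kN → net-section rupture.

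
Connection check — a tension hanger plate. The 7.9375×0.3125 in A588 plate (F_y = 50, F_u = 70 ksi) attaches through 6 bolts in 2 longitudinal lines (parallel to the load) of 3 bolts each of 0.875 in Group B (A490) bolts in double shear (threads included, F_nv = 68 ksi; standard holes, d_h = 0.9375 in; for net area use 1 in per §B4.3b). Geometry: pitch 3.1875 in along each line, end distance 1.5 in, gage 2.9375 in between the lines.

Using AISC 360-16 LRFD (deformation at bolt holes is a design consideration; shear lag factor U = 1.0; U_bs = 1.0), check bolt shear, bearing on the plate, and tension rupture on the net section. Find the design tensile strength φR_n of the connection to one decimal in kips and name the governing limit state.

97.4 kips (net-section rupture governs)

Bolt shear: A_b = π(0.875)²/4 = 0.60132 in². φR_n = 0.75 × 68 × 0.60132 × 6 × 2 = 368.0 kips.
Bearing (0.3125 in plate, F_u = 70 ksi): end bolts L_c = 1.5 − 0.9375/2 = 1.03125, R_n = min(1.2×1.03125×0.3125×70, 2.4×0.875×0.3125×70) = 27.07 kips/bolt; interior L_c = 3.1875 − 0.9375 = 2.25, R_n = 45.938 kips/bolt. φR_n = 0.75 × (2×27.07 + 4×45.938) = 178.4 kips.
Tension rupture (net): A_n = (7.9375 − 2×1)×0.3125 = 1.8555 in² (U = 1.0, A_e = A_n). φR_n = 0.75 × 70 × 1.8555 = 97.4 kips.
Governing: min(368.0, 178.4, 97.4) = 97.4 kips → net-section rupture.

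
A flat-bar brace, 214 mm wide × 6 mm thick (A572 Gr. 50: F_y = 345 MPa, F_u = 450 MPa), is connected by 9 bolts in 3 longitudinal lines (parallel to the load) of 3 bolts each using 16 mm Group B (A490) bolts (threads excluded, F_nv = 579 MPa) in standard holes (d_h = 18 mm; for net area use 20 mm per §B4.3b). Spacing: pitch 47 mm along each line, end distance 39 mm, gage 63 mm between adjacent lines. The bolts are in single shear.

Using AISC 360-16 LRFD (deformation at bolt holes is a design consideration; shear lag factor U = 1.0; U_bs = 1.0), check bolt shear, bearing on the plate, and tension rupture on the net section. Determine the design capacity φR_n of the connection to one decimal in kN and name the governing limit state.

Bolt shear: A_b = π(16)²/4 = 201.06 mm². φR_n = 0.75 × 579 × 201.06 × 9 × 1 = 785.8 kN.
Bearing (6 mm plate, F_u = 450 MPa): end bolts L_c = 39 − 18/2 = 30, R_n = min(1.2×30×6×450, 2.4×16×6×450) = 97.2 kN/bolt; interior L_c = 47 − 18 = 29, R_n = 93.96 kN/bolt. φR_n = 0.75 × (3×97.2 + 6×93.96) = 641.5 kN.
Tension rupture (net): A_n = (214 − 3×20)×6 = 924 mm² (U = 1.0, A_e = A_n). φR_n = 0.75 × 450 × 924 = 311.9 kN.
Governing: min(785.8, 641.5, 311.9) = 311.9 kN → net-section rupture.

311.9 kN (net-section rupture governs)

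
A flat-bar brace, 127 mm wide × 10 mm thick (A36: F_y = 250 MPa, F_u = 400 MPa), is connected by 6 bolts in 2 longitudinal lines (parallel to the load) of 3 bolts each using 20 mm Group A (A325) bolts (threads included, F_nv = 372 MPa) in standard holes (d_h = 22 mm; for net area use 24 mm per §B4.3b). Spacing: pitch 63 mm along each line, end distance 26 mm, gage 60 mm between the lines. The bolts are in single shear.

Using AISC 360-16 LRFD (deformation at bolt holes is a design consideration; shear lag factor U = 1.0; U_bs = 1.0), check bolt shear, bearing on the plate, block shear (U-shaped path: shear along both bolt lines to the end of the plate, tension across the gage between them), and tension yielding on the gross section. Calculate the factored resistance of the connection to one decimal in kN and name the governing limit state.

Bolt shear: A_b = π(20)²/4 = 314.16 mm². φR_n = 0.75 × 372 × 314.16 × 6 × 1 = 525.9 kN.
Bearing (10 mm plate, F_u = 400 MPa): end bolts L_c = 26 − 22/2 = 15, R_n = min(1.2×15×10×400, 2.4×20×10×400) = 72 kN/bolt; interior L_c = 63 − 22 = 41, R_n = 192 kN/bolt. φR_n = 0.75 × (2×72 + 4×192) = 684.0 kN.
Block shear: shear path 2×[26+2×63] = 2×152 mm, A_gv = 3040, A_nv = 2×(152 − 2.5×24)×10 = 1840 mm²; tension across gage: (60 − 1×24)×10 = 360 mm². R_n = min(0.6×400×1840, 0.6×250×3040) + 1.0×400×360 = min(441.6, 456) + 144 = 585.6 kN. φR_n = 0.75 × 585.6 = 439.2 kN.
Tension yield (gross): A_g = 127×10 = 1270 mm². φR_n = 0.90 × 250 × 1270 = 285.8 kN.
Governing: min(525.9, 684.0, 439.2, 285.8) = 285.8 kN → gross-section yield.

285.8 kN (gross-section yield governs)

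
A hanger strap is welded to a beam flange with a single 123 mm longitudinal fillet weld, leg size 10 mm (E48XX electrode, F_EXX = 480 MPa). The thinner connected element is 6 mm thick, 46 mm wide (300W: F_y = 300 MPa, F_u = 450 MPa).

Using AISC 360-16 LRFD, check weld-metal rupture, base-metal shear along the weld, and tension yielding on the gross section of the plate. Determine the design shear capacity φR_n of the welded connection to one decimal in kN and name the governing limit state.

Weld metal: throat = 0.707×10 = 7.07 mm, L = 123 mm. φR_n = 0.75 × 0.6 × 480 × 7.07 × 123 = 187.8 kN.
Base metal shear (6 mm plate): yield φR_n = 1.0×0.6×300×6×123 = 132.8 kN; rupture φR_n = 0.75×0.6×450×6×123 = 149.4 kN; take 132.8 kN (yield).
Tension yield (gross): A_g = 46×6 = 276 mm². φR_n = 0.90 × 300 × 276 = 74.5 kN.
Governing: min(187.8, 132.8, 74.5) = 74.5 kN → gross-section yield.

74.5 kN (gross-section yield governs)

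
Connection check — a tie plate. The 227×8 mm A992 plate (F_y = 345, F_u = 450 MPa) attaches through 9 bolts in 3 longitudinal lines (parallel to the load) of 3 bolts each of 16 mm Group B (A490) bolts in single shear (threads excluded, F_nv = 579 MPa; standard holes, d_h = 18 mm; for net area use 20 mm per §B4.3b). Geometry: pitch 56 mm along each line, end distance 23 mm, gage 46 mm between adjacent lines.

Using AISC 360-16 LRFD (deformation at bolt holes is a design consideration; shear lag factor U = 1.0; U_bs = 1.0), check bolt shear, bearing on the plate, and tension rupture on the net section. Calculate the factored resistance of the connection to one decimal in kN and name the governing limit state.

Bolt shear: A_b = π(16)²/4 = 201.06 mm². φR_n = 0.75 × 579 × 201.06 × 9 × 1 = 785.8 kN.
Bearing (8 mm plate, F_u = 450 MPa): end bolts L_c = 23 − 18/2 = 14, R_n = min(1.2×14×8×450, 2.4×16×8×450) = 60.48 kN/bolt; interior L_c = 56 − 18 = 38, R_n = 138.24 kN/bolt. φR_n = 0.75 × (3×60.48 + 6×138.24) = 758.2 kN.
Tension rupture (net): A_n = (227 − 3×20)×8 = 1336 mm² (U = 1.0, A_e = A_n). φR_n = 0.75 × 450 × 1336 = 450.9 kN.
Governing: min(785.8, 758.2, 450.9) = 450.9 kN → net-section rupture.

450.9 kN (net-section rupture governs)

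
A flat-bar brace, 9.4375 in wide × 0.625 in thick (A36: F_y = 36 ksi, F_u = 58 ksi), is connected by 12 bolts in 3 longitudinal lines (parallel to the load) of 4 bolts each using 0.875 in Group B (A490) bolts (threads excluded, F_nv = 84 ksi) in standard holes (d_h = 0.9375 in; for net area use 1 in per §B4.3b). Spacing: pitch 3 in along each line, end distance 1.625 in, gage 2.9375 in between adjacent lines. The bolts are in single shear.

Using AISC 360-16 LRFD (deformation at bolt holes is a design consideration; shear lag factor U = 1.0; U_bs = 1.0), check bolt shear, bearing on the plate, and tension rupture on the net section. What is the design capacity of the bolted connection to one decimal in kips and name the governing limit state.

175.0 kips (net-section rupture governs)

Bolt shear: A_b = π(0.875)²/4 = 0.60132 in². φR_n = 0.75 × 84 × 0.60132 × 12 × 1 = 454.6 kips.
Bearing (0.625 in plate, F_u = 58 ksi): end bolts L_c = 1.625 − 0.9375/2 = 1.15625, R_n = min(1.2×1.15625×0.625×58, 2.4×0.875×0.625×58) = 50.297 kips/bolt; interior L_c = 3 − 0.9375 = 2.0625, R_n = 76.125 kips/bolt. φR_n = 0.75 × (3×50.297 + 9×76.125) = 627.0 kips.
Tension rupture (net): A_n = (9.4375 − 3×1)×0.625 = 4.0234 in² (U = 1.0, A_e = A_n). φR_n = 0.75 × 58 × 4.0234 = 175.0 kips.
Governing: min(454.6, 627.0, 175.0) = 175.0 kips → net-section rupture.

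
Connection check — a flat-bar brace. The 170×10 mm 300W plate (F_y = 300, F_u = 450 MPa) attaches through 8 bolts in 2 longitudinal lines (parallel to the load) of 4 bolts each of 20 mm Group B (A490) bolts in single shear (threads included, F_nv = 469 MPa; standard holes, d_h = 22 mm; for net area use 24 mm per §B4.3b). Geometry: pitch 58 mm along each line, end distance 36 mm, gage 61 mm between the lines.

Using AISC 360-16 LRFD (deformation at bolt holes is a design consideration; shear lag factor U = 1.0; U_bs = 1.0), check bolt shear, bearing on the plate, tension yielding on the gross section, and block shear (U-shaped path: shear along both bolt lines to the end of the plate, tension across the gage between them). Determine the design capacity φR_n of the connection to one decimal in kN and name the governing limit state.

459.0 kN (gross-section yield governs)

Bolt shear: A_b = π(20)²/4 = 314.16 mm². φR_n = 0.75 × 469 × 314.16 × 8 × 1 = 884.0 kN.
Bearing (10 mm plate, F_u = 450 MPa): end bolts L_c = 36 − 22/2 = 25, R_n = min(1.2×25×10×450, 2.4×20×10×450) = 135 kN/bolt; interior L_c = 58 − 22 = 36, R_n = 194.4 kN/bolt. φR_n = 0.75 × (2×135 + 6×194.4) = 1077.3 kN.
Tension yield (gross): A_g = 170×10 = 1700 mm². φR_n = 0.90 × 300 × 1700 = 459.0 kN.
Block shear: shear path 2×[36+3×58] = 2×210 mm, A_gv = 4200, A_nv = 2×(210 − 3.5×24)×10 = 2520 mm²; tension across gage: (61 − 1×24)×10 = 370 mm². R_n = min(0.6×450×2520, 0.6×300×4200) + 1.0×450×370 = min(680.4, 756) + 166.5 = 846.9 kN. φR_n = 0.75 × 846.9 = 635.2 kN.
Governing: min(884.0, 1077.3, 459.0, 635.2) = 459.0 kN → gross-section yield.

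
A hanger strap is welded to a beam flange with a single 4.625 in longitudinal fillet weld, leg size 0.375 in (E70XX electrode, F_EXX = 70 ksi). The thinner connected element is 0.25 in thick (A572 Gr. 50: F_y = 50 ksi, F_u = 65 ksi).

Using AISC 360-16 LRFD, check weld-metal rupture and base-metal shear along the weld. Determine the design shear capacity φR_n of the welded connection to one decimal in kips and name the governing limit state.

33.8 kips (base-metal shear governs)

Weld metal: throat = 0.707×0.375 = 0.26513 in, L = 4.625 in. φR_n = 0.75 × 0.6 × 70 × 0.26513 × 4.625 = 38.6 kips.
Base metal shear (0.25 in plate): yield φR_n = 1.0×0.6×50×0.25×4.625 = 34.7 kips; rupture φR_n = 0.75×0.6×65×0.25×4.625 = 33.8 kips; take 33.8 kips (rupture).
Governing: min(38.6, 33.8) = 33.8 kips → base-metal shear.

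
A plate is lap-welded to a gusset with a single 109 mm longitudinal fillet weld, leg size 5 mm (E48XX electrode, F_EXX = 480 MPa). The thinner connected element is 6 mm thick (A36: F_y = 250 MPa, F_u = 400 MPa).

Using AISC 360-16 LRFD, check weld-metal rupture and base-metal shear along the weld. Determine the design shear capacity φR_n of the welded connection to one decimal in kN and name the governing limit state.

83.2 kN (weld metal governs)

Weld metal: throat = 0.707×5 = 3.535 mm, L = 109 mm. φR_n = 0.75 × 0.6 × 480 × 3.535 × 109 = 83.2 kN.
Base metal shear (6 mm plate): yield φR_n = 1.0×0.6×250×6×109 = 98.1 kN; rupture φR_n = 0.75×0.6×400×6×109 = 117.7 kN; take 98.1 kN (yield).
Governing: min(83.2, 98.1) = 83.2 kN → weld metal.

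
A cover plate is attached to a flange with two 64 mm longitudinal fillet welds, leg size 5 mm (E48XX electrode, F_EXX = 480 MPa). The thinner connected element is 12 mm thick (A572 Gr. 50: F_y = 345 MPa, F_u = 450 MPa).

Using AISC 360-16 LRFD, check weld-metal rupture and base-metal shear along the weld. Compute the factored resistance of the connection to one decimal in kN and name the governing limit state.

97.7 kN (weld metal governs)

Weld metal: throat = 0.707×5 = 3.535 mm, L = 2×64 = 128 mm. φR_n = 0.75 × 0.6 × 480 × 3.535 × 128 = 97.7 kN.
Base metal shear (12 mm plate): yield φR_n = 1.0×0.6×345×12×128 = 318.0 kN; rupture φR_n = 0.75×0.6×450×12×128 = 311.0 kN; take 311.0 kN (rupture).
Governing: min(97.7, 311.0) = 97.7 kN → weld metal.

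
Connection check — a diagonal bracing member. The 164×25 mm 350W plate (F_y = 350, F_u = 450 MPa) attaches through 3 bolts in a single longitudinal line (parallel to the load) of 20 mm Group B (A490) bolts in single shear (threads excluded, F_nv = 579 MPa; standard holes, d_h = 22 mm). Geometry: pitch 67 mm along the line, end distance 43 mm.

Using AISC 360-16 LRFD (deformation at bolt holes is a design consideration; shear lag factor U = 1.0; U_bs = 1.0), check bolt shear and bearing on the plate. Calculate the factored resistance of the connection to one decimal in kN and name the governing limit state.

Bolt shear: A_b = π(20)²/4 = 314.16 mm². φR_n = 0.75 × 579 × 314.16 × 3 × 1 = 409.3 kN.
Bearing (25 mm plate, F_u = 450 MPa): end bolts L_c = 43 − 22/2 = 32, R_n = min(1.2×32×25×450, 2.4×20×25×450) = 432 kN/bolt; interior L_c = 67 − 22 = 45, R_n = 540 kN/bolt. φR_n = 0.75 × (1×432 + 2×540) = 1134.0 kN.
Governing: min(409.3, 1134.0) = 409.3 kN → bolt shear.

409.3 kN (bolt shear governs)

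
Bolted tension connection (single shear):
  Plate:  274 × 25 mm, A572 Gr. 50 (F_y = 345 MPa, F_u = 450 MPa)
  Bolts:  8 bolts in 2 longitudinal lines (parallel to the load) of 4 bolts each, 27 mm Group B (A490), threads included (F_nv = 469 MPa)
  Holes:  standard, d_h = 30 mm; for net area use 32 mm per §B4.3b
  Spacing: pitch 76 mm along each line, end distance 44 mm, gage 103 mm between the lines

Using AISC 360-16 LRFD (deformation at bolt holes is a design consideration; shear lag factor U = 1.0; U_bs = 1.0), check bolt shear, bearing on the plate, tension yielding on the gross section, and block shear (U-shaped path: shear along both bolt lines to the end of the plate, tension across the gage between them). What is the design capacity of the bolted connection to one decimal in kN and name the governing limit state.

Bolt shear: A_b = π(27)²/4 = 572.56 mm². φR_n = 0.75 × 469 × 572.56 × 8 × 1 = 1611.2 kN.
Bearing (25 mm plate, F_u = 450 MPa): end bolts L_c = 44 − 30/2 = 29, R_n = min(1.2×29×25×450, 2.4×27×25×450) = 391.5 kN/bolt; interior L_c = 76 − 30 = 46, R_n = 621 kN/bolt. φR_n = 0.75 × (2×391.5 + 6×621) = 3381.8 kN.
Tension yield (gross): A_g = 274×25 = 6850 mm². φR_n = 0.90 × 345 × 6850 = 2126.9 kN.
Block shear: shear path 2×[44+3×76] = 2×272 mm, A_gv = 13600, A_nv = 2×(272 − 3.5×32)×25 = 8000 mm²; tension across gage: (103 − 1×32)×25 = 1775 mm². R_n = min(0.6×450×8000, 0.6×345×13600) + 1.0×450×1775 = min(2160, 2815.2) + 798.75 = 2958.8 kN. φR_n = 0.75 × 2958.8 = 2219.1 kN.
Governing: min(1611.2, 3381.8, 2126.9, 2219.1) = 1611.2 kN → bolt shear.

1611.2 kN (bolt shear governs)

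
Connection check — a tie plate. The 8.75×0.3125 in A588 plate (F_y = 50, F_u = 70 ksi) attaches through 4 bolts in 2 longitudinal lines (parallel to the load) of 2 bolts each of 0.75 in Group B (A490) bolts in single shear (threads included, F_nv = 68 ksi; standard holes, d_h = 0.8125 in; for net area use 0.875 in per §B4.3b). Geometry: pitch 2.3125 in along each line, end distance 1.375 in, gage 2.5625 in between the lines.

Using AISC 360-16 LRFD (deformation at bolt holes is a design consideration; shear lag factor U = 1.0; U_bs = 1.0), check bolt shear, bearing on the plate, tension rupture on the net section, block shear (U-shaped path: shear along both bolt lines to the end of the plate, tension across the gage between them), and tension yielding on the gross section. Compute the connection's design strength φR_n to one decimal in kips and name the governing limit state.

Bolt shear: A_b = π(0.75)²/4 = 0.44179 in². φR_n = 0.75 × 68 × 0.44179 × 4 × 1 = 90.1 kips.
Bearing (0.3125 in plate, F_u = 70 ksi): end bolts L_c = 1.375 − 0.8125/2 = 0.96875, R_n = min(1.2×0.96875×0.3125×70, 2.4×0.75×0.3125×70) = 25.43 kips/bolt; interior L_c = 2.3125 − 0.8125 = 1.5, R_n = 39.375 kips/bolt. φR_n = 0.75 × (2×25.43 + 2×39.375) = 97.2 kips.
Tension rupture (net): A_n = (8.75 − 2×0.875)×0.3125 = 2.1875 in² (U = 1.0, A_e = A_n). φR_n = 0.75 × 70 × 2.1875 = 114.8 kips.
Block shear: shear path 2×[1.375+1×2.3125] = 2×3.6875 in, A_gv = 2.3047, A_nv = 2×(3.6875 − 1.5×0.875)×0.3125 = 1.4844 in²; tension across gage: (2.5625 − 1×0.875)×0.3125 = 0.52734 in². R_n = min(0.6×70×1.4844, 0.6×50×2.3047) + 1.0×70×0.52734 = min(62.345, 69.141) + 36.914 = 99.259 kips. φR_n = 0.75 × 99.259 = 74.4 kips.
Tension yield (gross): A_g = 8.75×0.3125 = 2.7344 in². φR_n = 0.90 × 50 × 2.7344 = 123.0 kips.
Governing: min(90.1, 97.2, 114.8, 74.4, 123.0) = 74.4 kips → block shear.

74.4 kips (block shear governs)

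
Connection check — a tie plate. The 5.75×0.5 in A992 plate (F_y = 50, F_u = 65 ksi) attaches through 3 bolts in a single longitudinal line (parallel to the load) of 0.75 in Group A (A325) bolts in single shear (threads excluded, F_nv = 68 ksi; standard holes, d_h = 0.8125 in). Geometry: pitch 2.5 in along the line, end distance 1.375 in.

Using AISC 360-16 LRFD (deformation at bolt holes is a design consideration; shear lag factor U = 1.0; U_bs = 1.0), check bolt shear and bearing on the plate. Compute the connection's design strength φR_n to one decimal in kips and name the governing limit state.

67.6 kips (bolt shear governs)

Bolt shear: A_b = π(0.75)²/4 = 0.44179 in². φR_n = 0.75 × 68 × 0.44179 × 3 × 1 = 67.6 kips.
Bearing (0.5 in plate, F_u = 65 ksi): end bolts L_c = 1.375 − 0.8125/2 = 0.96875, R_n = min(1.2×0.96875×0.5×65, 2.4×0.75×0.5×65) = 37.781 kips/bolt; interior L_c = 2.5 − 0.8125 = 1.6875, R_n = 58.5 kips/bolt. φR_n = 0.75 × (1×37.781 + 2×58.5) = 116.1 kips.
Governing: min(67.6, 116.1) = 67.6 kips → bolt shear.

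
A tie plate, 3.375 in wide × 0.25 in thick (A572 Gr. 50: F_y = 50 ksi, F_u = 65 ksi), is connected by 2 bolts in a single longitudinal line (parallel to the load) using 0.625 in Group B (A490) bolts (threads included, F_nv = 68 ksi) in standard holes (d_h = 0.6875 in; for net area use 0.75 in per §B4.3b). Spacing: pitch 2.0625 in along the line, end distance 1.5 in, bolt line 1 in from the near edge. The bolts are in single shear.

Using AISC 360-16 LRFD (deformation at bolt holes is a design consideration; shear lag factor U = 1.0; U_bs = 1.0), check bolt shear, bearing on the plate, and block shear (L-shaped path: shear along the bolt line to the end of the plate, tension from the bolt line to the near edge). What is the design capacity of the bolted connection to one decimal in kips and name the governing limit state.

25.4 kips (block shear governs)

Bolt shear: A_b = π(0.625)²/4 = 0.3068 in². φR_n = 0.75 × 68 × 0.3068 × 2 × 1 = 31.3 kips.
Bearing (0.25 in plate, F_u = 65 ksi): end bolts L_c = 1.5 − 0.6875/2 = 1.15625, R_n = min(1.2×1.15625×0.25×65, 2.4×0.625×0.25×65) = 22.547 kips/bolt; interior L_c = 2.0625 − 0.6875 = 1.375, R_n = 24.375 kips/bolt. φR_n = 0.75 × (1×22.547 + 1×24.375) = 35.2 kips.
Block shear: shear path 1×[1.5+1×2.0625] = 1×3.5625 in, A_gv = 0.89063, A_nv = 1×(3.5625 − 1.5×0.75)×0.25 = 0.60938 in²; tension to near edge: (1 − 0.5×0.75)×0.25 = 0.15625 in². R_n = min(0.6×65×0.60938, 0.6×50×0.89063) + 1.0×65×0.15625 = min(23.766, 26.719) + 10.156 = 33.922 kips. φR_n = 0.75 × 33.922 = 25.4 kips.
Governing: min(31.3, 35.2, 25.4) = 25.4 kips → block shear.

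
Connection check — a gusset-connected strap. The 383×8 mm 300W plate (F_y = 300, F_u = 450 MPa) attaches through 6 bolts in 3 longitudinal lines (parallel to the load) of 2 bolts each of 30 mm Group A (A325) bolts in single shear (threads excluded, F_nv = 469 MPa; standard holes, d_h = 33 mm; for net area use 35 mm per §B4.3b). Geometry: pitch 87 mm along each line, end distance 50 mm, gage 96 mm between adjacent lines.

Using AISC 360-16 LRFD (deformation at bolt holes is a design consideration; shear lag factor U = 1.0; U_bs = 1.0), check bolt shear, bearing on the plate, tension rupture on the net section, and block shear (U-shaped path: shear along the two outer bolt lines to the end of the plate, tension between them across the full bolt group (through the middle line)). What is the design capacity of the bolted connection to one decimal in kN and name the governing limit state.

Bolt shear: A_b = π(30)²/4 = 706.86 mm². φR_n = 0.75 × 469 × 706.86 × 6 × 1 = 1491.8 kN.
Bearing (8 mm plate, F_u = 450 MPa): end bolts L_c = 50 − 33/2 = 33.5, R_n = min(1.2×33.5×8×450, 2.4×30×8×450) = 144.72 kN/bolt; interior L_c = 87 − 33 = 54, R_n = 233.28 kN/bolt. φR_n = 0.75 × (3×144.72 + 3×233.28) = 850.5 kN.
Tension rupture (net): A_n = (383 − 3×35)×8 = 2224 mm² (U = 1.0, A_e = A_n). φR_n = 0.75 × 450 × 2224 = 750.6 kN.
Block shear: shear path 2×[50+1×87] = 2×137 mm, A_gv = 2192, A_nv = 2×(137 − 1.5×35)×8 = 1352 mm²; tension across gage: (192 − 2×35)×8 = 976 mm². R_n = min(0.6×450×1352, 0.6×300×2192) + 1.0×450×976 = min(365.04, 394.56) + 439.2 = 804.24 kN. φR_n = 0.75 × 804.24 = 603.2 kN.
Governing: min(1491.8, 850.5, 750.6, 603.2) = 603.2 kN → block shear.

603.2 kN (block shear governs)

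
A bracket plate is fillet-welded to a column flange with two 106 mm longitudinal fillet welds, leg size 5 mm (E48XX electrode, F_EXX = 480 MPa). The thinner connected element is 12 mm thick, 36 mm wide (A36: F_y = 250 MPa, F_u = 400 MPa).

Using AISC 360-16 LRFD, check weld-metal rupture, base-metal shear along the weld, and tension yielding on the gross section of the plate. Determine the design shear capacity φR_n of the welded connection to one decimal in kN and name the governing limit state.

Weld metal: throat = 0.707×5 = 3.535 mm, L = 2×106 = 212 mm. φR_n = 0.75 × 0.6 × 480 × 3.535 × 212 = 161.9 kN.
Base metal shear (12 mm plate): yield φR_n = 1.0×0.6×250×12×212 = 381.6 kN; rupture φR_n = 0.75×0.6×400×12×212 = 457.9 kN; take 381.6 kN (yield).
Tension yield (gross): A_g = 36×12 = 432 mm². φR_n = 0.90 × 250 × 432 = 97.2 kN.
Governing: min(161.9, 381.6, 97.2) = 97.2 kN → gross-section yield.

97.2 kN (gross-section yield governs)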